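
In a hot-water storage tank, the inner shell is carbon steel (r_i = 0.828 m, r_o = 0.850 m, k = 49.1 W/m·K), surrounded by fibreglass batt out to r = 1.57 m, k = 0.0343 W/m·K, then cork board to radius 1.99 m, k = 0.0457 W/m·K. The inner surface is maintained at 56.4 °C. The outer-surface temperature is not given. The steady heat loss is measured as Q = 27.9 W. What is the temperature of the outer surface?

Sum the resistances:
  R_carbon steel = (1/0.828 − 1/0.850)/(4πk) = 0.03126/(4π·49.1) = 5.066×10^-5 K/W
  R_fibreglass batt = (1/0.850 − 1/1.57)/(4πk) = 0.5395/(4π·0.0343) = 1.252 K/W
  R_cork board = (1/1.57 − 1/1.99)/(4πk) = 0.1344/(4π·0.0457) = 0.2341 K/W
ΣR = 1.486 K/W
ΔT = Q·ΣR = 27.9 × 1.486 = 41.46 K
Heat flows outward, so T_out = T_in − ΔT = 56.4 − 41.46 = 14.9 °C

T_out = 14.9 °C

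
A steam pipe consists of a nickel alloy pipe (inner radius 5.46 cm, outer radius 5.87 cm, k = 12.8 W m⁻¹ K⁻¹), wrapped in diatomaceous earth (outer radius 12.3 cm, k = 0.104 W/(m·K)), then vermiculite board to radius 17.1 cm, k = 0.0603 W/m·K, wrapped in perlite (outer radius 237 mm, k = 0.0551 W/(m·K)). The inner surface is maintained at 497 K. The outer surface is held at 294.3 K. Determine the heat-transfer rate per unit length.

Treat each layer as a resistance in series:
  R'_nickel alloy = ln(0.0587/0.0546)/(2πk) = 0.07241/(2π·12.8) = 9.003×10^-4 m·K/W
  R'_diatomaceous earth = ln(0.123/0.0587)/(2πk) = 0.7397/(2π·0.104) = 1.132 m·K/W
  R'_vermiculite board = ln(0.171/0.123)/(2πk) = 0.3295/(2π·0.0603) = 0.8696 m·K/W
  R'_perlite = ln(0.237/0.171)/(2πk) = 0.3264/(2π·0.0551) = 0.9428 m·K/W
ΣR = 9.003×10^-4 + 1.132 + 0.8696 + 0.9428 = 2.945 m·K/W
Q' = ΔT/ΣR = (497 K − 294.3 K)/2.945 = 68.8 W/m

Q' = 68.8 W/m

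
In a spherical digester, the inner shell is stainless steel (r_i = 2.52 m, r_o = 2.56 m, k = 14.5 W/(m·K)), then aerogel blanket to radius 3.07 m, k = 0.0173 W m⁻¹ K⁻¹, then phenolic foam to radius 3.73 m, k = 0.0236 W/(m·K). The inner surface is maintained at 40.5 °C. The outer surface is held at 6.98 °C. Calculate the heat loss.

Q = 68.0 W

Treat each layer as a resistance in series:
  R_stainless steel = (1/2.52 − 1/2.56)/(4πk) = 0.006200/(4π·14.5) = 3.403×10^-5 K/W
  R_aerogel blanket = (1/2.56 − 1/3.07)/(4πk) = 0.06489/(4π·0.0173) = 0.2985 K/W
  R_phenolic foam = (1/3.07 − 1/3.73)/(4πk) = 0.05764/(4π·0.0236) = 0.1943 K/W
ΣR = 3.403×10^-5 + 0.2985 + 0.1943 = 0.4928 K/W
Q = ΔT/ΣR = (40.5 °C − 6.98 °C)/0.4928 = 68.0 W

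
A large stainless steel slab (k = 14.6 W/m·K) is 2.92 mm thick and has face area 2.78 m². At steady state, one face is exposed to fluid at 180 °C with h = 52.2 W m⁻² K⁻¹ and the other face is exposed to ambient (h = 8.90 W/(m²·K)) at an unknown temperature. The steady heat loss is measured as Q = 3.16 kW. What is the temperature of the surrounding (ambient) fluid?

T_out = 30.3 °C

Series resistances:
  R_conv,in = 1/(hA) = 1/(52.2·2.78) = 0.006891 K/W
  R_stainless steel = L/(kA) = 0.00292/(14.6·2.78) = 7.194×10^-5 K/W
  R_conv,out = 1/(hA) = 1/(8.90·2.78) = 0.04042 K/W
ΣR = 0.04738 K/W
ΔT = Q·ΣR = 3160 × 0.04738 = 149.7 K
Heat flows outward, so T_out = T_in − ΔT = 180 − 149.7 = 30.3 °C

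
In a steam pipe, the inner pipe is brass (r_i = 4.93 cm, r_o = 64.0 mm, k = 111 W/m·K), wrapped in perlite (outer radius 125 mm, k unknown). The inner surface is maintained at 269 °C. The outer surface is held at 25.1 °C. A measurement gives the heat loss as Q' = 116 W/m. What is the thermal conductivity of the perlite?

ΣR = ΔT/Q' = |269 − 25.1|/116 = 2.103 m·K/W
Known resistances:
  R'_brass = ln(0.0640/0.0493)/(2πk) = 0.2610/(2π·111) = 3.742×10^-4 m·K/W
R_perlite = ΣR − ΣR_known = 2.103 − 3.742×10^-4 = 2.103 m·K/W
ln(r₂/r₁)/(2πk) = 2.103 ⇒ k = 0.6694/(2π·2.103) = 0.0507 W/m·K

k = 0.0507 W/m·K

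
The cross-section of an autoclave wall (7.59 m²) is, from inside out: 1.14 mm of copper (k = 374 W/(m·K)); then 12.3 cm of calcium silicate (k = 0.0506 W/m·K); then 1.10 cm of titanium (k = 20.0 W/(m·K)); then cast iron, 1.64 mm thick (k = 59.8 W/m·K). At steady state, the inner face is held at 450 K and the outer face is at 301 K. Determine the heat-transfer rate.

Q = 465 W

Treat each layer as a resistance in series:
  R_copper = L/(kA) = 0.00114/(374·7.59) = 4.016×10^-7 K/W
  R_calcium silicate = L/(kA) = 0.123/(0.0506·7.59) = 0.3203 K/W
  R_titanium = L/(kA) = 0.0110/(20.0·7.59) = 7.246×10^-5 K/W
  R_cast iron = L/(kA) = 0.00164/(59.8·7.59) = 3.613×10^-6 K/W
ΣR = 4.016×10^-7 + 0.3203 + 7.246×10^-5 + 3.613×10^-6 = 0.3204 K/W
Q = ΔT/ΣR = (450 K − 301 K)/0.3204 = 465 W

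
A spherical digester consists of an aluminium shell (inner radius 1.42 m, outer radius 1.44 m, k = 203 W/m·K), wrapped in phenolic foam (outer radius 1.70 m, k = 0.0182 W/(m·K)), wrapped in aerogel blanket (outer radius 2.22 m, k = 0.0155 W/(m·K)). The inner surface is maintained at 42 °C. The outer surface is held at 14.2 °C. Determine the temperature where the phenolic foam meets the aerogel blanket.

Resistance network (inner→outer):
  R_aluminium = (1/1.42 − 1/1.44)/(4πk) = 0.009781/(4π·203) = 3.834×10^-6 K/W
  R_phenolic foam = (1/1.44 − 1/1.70)/(4πk) = 0.1062/(4π·0.0182) = 0.4644 K/W
  R_aerogel blanket = (1/1.70 − 1/2.22)/(4πk) = 0.1378/(4π·0.0155) = 0.7074 K/W
ΣR = 3.834×10^-6 + 0.4644 + 0.7074 = 1.172 K/W
Q = ΔT/ΣR = (42 °C − 14.2 °C)/1.172 = 23.72 W
From the inner boundary to the phenolic foam/aerogel blanket interface, ΣR_partial = 0.4644 K/W.
T_interface = T_in − Q·ΣR_partial = 42 °C − (23.72)(0.4644) = 31.0 °C

T = 31.0 °C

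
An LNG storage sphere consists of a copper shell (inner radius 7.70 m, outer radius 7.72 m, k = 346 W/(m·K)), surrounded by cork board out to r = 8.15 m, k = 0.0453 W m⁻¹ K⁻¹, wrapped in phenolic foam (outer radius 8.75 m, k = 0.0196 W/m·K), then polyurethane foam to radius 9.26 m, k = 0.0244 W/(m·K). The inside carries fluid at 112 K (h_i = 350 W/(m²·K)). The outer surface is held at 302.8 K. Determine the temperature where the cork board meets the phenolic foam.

T = 146 K

Resistance network (inner→outer):
  R_conv,in = 1/(4πr²h) = 1/(4π·7.70²·350) = 3.835×10^-6 K/W
  R_copper = (1/7.70 − 1/7.72)/(4πk) = 3.365×10^-4/(4π·346) = 7.738×10^-8 K/W
  R_cork board = (1/7.72 − 1/8.15)/(4πk) = 0.006834/(4π·0.0453) = 0.01201 K/W
  R_phenolic foam = (1/8.15 − 1/8.75)/(4πk) = 0.008414/(4π·0.0196) = 0.03416 K/W
  R_polyurethane foam = (1/8.75 − 1/9.26)/(4πk) = 0.006294/(4π·0.0244) = 0.02053 K/W
ΣR = 3.835×10^-6 + 7.738×10^-8 + 0.01201 + 0.03416 + 0.02053 = 0.06670 K/W
Q = ΔT/ΣR = (112 K − 302.8 K)/0.06670 = -2861 W
From the inner boundary to the cork board/phenolic foam interface, ΣR_partial = 0.01201 K/W.
T_interface = T_in − Q·ΣR_partial = 112 K − (-2861)(0.01201) = 146 K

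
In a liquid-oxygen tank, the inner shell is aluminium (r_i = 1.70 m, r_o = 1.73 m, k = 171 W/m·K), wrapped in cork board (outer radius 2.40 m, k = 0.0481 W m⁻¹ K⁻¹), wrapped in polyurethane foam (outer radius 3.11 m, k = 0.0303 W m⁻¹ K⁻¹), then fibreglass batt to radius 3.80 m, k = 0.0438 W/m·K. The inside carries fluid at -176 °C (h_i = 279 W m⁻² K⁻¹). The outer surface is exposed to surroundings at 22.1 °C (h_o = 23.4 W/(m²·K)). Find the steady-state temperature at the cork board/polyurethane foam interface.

Series thermal resistances, inner to outer:
  R_conv,in = 1/(4πr²h) = 1/(4π·1.70²·279) = 9.869×10^-5 K/W
  R_aluminium = (1/1.70 − 1/1.73)/(4πk) = 0.01020/(4π·171) = 4.747×10^-6 K/W
  R_cork board = (1/1.73 − 1/2.40)/(4πk) = 0.1614/(4π·0.0481) = 0.2670 K/W
  R_polyurethane foam = (1/2.40 − 1/3.11)/(4πk) = 0.09512/(4π·0.0303) = 0.2498 K/W
  R_fibreglass batt = (1/3.11 − 1/3.80)/(4πk) = 0.05839/(4π·0.0438) = 0.1061 K/W
  R_conv,out = 1/(4πr²h) = 1/(4π·3.80²·23.4) = 2.355×10^-4 K/W
ΣR = 9.869×10^-5 + 4.747×10^-6 + 0.2670 + 0.2498 + 0.1061 + 2.355×10^-4 = 0.6232 K/W
Q = ΔT/ΣR = (-176 °C − 22.1 °C)/0.6232 = -317.9 W
From the inner boundary to the cork board/polyurethane foam interface, ΣR_partial = 0.2671 K/W.
T_interface = T_in − Q·ΣR_partial = -176 °C − (-317.9)(0.2671) = -91.1 °C

T = -91.1 °C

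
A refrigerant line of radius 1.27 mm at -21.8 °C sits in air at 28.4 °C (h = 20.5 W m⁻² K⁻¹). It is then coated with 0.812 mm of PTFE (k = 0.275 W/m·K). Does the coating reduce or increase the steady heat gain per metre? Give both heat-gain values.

increases: 8.21 → 12.5 W/m

Critical radius for a cylinder: r_cr = k/h = 0.0134 m = 1.34 cm.
Outer radius after coating: r₂ = 0.00127 + 8.12×10^-4 = 0.002082 m.
Since r₁ < r_cr and r₂ ≤ r_cr, the coating moves toward the maximum at r_cr — heat gain rises.
Bare: R = 1/(2πr₁h) = 6.113 m·K/W; Q = 50.2/6.113 = 8.21 W/m.
Coated: R = R_cond + R_conv = 4.015 m·K/W; Q = 50.2/4.015 = 12.5 W/m.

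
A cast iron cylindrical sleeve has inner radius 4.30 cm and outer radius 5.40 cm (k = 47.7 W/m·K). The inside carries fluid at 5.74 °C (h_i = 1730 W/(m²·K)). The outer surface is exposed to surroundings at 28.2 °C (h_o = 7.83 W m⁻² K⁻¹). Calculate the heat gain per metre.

Q' = 59.2 W/m

Treat each layer as a resistance in series:
  R'_conv,in = 1/(2πr h) = 1/(2π·0.0430·1730) = 0.002139 m·K/W
  R'_cast iron = ln(0.0540/0.0430)/(2πk) = 0.2278/(2π·47.7) = 7.600×10^-4 m·K/W
  R'_conv,out = 1/(2πr h) = 1/(2π·0.0540·7.83) = 0.3764 m·K/W
ΣR = 0.002139 + 7.600×10^-4 + 0.3764 = 0.3793 m·K/W
Q' = ΔT/ΣR = (5.74 °C − 28.2 °C)/0.3793 = -59.2 W/m
(Negative Q' ⇒ heat flows inward; heat gain = 59.2 W/m.)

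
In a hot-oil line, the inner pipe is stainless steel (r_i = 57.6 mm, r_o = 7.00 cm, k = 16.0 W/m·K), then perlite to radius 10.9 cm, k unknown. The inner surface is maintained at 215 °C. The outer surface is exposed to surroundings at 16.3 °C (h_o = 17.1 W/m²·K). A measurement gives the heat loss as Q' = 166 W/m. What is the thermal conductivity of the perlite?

k = 0.0635 W/m·K

ΣR = ΔT/Q' = |215 − 16.3|/166 = 1.197 m·K/W
Known resistances:
  R'_stainless steel = ln(0.0700/0.0576)/(2πk) = 0.1950/(2π·16.0) = 0.001939 m·K/W
  R'_conv,out = 1/(2πr h) = 1/(2π·0.109·17.1) = 0.08539 m·K/W
R_perlite = ΣR − ΣR_known = 1.197 − 0.08733 = 1.110 m·K/W
ln(r₂/r₁)/(2πk) = 1.110 ⇒ k = 0.4429/(2π·1.110) = 0.0635 W/m·K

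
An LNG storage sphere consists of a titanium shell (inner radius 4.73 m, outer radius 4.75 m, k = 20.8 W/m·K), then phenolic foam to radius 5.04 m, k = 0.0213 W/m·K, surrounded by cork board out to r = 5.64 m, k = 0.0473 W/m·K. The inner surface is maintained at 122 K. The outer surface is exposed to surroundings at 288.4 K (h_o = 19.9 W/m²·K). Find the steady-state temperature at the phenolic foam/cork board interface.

T = 215.1 K

Treat each layer as a resistance in series:
  R_titanium = (1/4.73 − 1/4.75)/(4πk) = 8.902×10^-4/(4π·20.8) = 3.406×10^-6 K/W
  R_phenolic foam = (1/4.75 − 1/5.04)/(4πk) = 0.01211/(4π·0.0213) = 0.04526 K/W
  R_cork board = (1/5.04 − 1/5.64)/(4πk) = 0.02111/(4π·0.0473) = 0.03551 K/W
  R_conv,out = 1/(4πr²h) = 1/(4π·5.64²·19.9) = 1.257×10^-4 K/W
ΣR = 3.406×10^-6 + 0.04526 + 0.03551 + 1.257×10^-4 = 0.08090 K/W
Q = ΔT/ΣR = (122 K − 288.4 K)/0.08090 = -2057 W
From the inner boundary to the phenolic foam/cork board interface, ΣR_partial = 0.04526 K/W.
T_interface = T_in − Q·ΣR_partial = 122 K − (-2057)(0.04526) = 215.1 K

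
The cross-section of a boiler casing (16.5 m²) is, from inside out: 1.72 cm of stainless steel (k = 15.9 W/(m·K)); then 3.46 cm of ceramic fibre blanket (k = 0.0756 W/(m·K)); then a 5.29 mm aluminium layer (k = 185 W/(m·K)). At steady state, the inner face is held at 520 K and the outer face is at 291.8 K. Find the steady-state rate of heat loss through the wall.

Q = 8.21 kW

Resistance network (inner→outer):
  R_stainless steel = L/(kA) = 0.0172/(15.9·16.5) = 6.556×10^-5 K/W
  R_ceramic fibre blanket = L/(kA) = 0.0346/(0.0756·16.5) = 0.02774 K/W
  R_aluminium = L/(kA) = 0.00529/(185·16.5) = 1.733×10^-6 K/W
ΣR = 6.556×10^-5 + 0.02774 + 1.733×10^-6 = 0.02781 K/W
Q = ΔT/ΣR = (520 K − 291.8 K)/0.02781 = 8210 W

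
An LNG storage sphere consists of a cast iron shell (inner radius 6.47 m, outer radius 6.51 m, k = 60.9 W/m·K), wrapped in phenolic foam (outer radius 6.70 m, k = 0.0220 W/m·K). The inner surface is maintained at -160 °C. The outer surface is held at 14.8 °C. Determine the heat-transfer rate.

Q = 11100 W

Treat each layer as a resistance in series:
  R_cast iron = (1/6.47 − 1/6.51)/(4πk) = 9.497×10^-4/(4π·60.9) = 1.241×10^-6 K/W
  R_phenolic foam = (1/6.51 − 1/6.70)/(4πk) = 0.004356/(4π·0.0220) = 0.01576 K/W
ΣR = 1.241×10^-6 + 0.01576 = 0.01576 K/W
Q = ΔT/ΣR = (-160 °C − 14.8 °C)/0.01576 = -11100 W
(Negative Q ⇒ heat flows inward; heat gain = 11100 W.)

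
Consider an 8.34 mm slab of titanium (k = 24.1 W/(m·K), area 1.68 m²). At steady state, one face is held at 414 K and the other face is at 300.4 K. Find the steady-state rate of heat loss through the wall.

Q = 551 kW

Q = kA·ΔT/L = 24.1 × 1.68 × |414 K − 300.4 K| / 0.00834 = 5.51×10^5 W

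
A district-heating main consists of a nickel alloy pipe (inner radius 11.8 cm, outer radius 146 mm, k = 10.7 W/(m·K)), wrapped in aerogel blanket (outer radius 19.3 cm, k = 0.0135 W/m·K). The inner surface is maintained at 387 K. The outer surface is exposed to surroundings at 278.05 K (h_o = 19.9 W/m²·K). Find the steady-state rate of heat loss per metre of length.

Treat each layer as a resistance in series:
  R'_nickel alloy = ln(0.146/0.118)/(2πk) = 0.2129/(2π·10.7) = 0.003167 m·K/W
  R'_aerogel blanket = ln(0.193/0.146)/(2πk) = 0.2791/(2π·0.0135) = 3.290 m·K/W
  R'_conv,out = 1/(2πr h) = 1/(2π·0.193·19.9) = 0.04144 m·K/W
ΣR = 0.003167 + 3.290 + 0.04144 = 3.335 m·K/W
Q' = ΔT/ΣR = (387 K − 278.05 K)/3.335 = 32.7 W/m

Q' = 32.7 W/m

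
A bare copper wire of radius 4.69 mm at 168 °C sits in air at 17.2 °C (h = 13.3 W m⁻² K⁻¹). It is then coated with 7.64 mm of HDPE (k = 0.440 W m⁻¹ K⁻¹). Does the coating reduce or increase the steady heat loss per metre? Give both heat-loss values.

increases: 59.1 → 114 W/m

Critical radius for a cylinder: r_cr = k/h = 0.0331 m = 3.31 cm.
Outer radius after coating: r₂ = 0.00469 + 0.00764 = 0.01233 m.
Since r₁ < r_cr and r₂ ≤ r_cr, the coating moves toward the maximum at r_cr — heat loss rises.
Bare: R = 1/(2πr₁h) = 2.552 m·K/W; Q = 150.8/2.552 = 59.1 W/m.
Coated: R = R_cond + R_conv = 1.320 m·K/W; Q = 150.8/1.320 = 114 W/m.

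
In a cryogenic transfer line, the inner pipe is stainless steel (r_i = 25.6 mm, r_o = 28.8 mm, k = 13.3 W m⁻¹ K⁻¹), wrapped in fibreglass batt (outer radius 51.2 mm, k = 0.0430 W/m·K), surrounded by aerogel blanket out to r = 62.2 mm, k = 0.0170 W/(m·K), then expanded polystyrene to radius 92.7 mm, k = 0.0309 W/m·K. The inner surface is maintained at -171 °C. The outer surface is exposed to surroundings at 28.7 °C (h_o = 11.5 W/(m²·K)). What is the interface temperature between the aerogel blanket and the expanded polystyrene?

T = -42.8 °C

Resistance network (inner→outer):
  R'_stainless steel = ln(0.0288/0.0256)/(2πk) = 0.1178/(2π·13.3) = 0.001409 m·K/W
  R'_fibreglass batt = ln(0.0512/0.0288)/(2πk) = 0.5754/(2π·0.0430) = 2.130 m·K/W
  R'_aerogel blanket = ln(0.0622/0.0512)/(2πk) = 0.1946/(2π·0.0170) = 1.822 m·K/W
  R'_expanded polystyrene = ln(0.0927/0.0622)/(2πk) = 0.3990/(2π·0.0309) = 2.055 m·K/W
  R'_conv,out = 1/(2πr h) = 1/(2π·0.0927·11.5) = 0.1493 m·K/W
ΣR = 0.001409 + 2.130 + 1.822 + 2.055 + 0.1493 = 6.158 m·K/W
Q' = ΔT/ΣR = (-171 °C − 28.7 °C)/6.158 = -32.43 W/m
From the inner boundary to the aerogel blanket/expanded polystyrene interface, ΣR_partial = 3.953 m·K/W.
T_interface = T_in − Q'·ΣR_partial = -171 °C − (-32.43)(3.953) = -42.8 °C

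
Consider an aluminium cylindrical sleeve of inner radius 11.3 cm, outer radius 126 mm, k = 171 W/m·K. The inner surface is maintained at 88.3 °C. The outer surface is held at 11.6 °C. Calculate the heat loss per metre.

Q' = 7.57×10^5 W/m

Q' = 2πk·ΔT/ln(r₂/r₁) = 2π × 171 × 76.7 / ln(0.126/0.113) = 7.57×10^5 W/m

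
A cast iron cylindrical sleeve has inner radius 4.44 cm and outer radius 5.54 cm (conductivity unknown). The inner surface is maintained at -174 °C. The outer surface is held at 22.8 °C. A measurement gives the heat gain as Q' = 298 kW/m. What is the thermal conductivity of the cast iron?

k = 53.3 W/m·K

ΣR = ΔT/Q' = |-174 − 22.8|/2.98×10^5 = 6.604×10^-4 m·K/W
ln(r₂/r₁)/(2πk) = 6.604×10^-4 ⇒ k = 0.2213/(2π·6.604×10^-4) = 53.3 W/m·K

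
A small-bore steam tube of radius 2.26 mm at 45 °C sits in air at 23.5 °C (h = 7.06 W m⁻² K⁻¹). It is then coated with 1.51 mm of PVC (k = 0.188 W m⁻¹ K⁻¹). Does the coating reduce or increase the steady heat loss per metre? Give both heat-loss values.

increases: 2.16 → 3.35 W/m

Critical radius for a cylinder: r_cr = k/h = 0.0266 m = 2.66 cm.
Outer radius after coating: r₂ = 0.00226 + 0.00151 = 0.00377 m.
Since r₁ < r_cr and r₂ ≤ r_cr, the coating moves toward the maximum at r_cr — heat loss rises.
Bare: R = 1/(2πr₁h) = 9.975 m·K/W; Q = 21.5/9.975 = 2.16 W/m.
Coated: R = R_cond + R_conv = 6.413 m·K/W; Q = 21.5/6.413 = 3.35 W/m.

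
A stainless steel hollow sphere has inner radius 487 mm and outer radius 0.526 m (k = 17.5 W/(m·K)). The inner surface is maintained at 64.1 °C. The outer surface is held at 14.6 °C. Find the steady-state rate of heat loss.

Q = 71500 W

Q = 4πk·ΔT/(1/r₁ − 1/r₂) = 4π × 17.5 × 49.5 / (1/0.487 − 1/0.526) = 71500 W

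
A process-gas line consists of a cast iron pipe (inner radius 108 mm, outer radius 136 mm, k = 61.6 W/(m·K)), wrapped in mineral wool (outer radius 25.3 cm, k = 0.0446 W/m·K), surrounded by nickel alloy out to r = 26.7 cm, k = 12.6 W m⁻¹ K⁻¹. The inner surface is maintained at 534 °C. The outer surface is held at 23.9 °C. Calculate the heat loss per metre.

Q' = 230 W/m

Treat each layer as a resistance in series:
  R'_cast iron = ln(0.136/0.108)/(2πk) = 0.2305/(2π·61.6) = 5.956×10^-4 m·K/W
  R'_mineral wool = ln(0.253/0.136)/(2πk) = 0.6207/(2π·0.0446) = 2.215 m·K/W
  R'_nickel alloy = ln(0.267/0.253)/(2πk) = 0.05386/(2π·12.6) = 6.803×10^-4 m·K/W
ΣR = 5.956×10^-4 + 2.215 + 6.803×10^-4 = 2.216 m·K/W
Q' = ΔT/ΣR = (534 °C − 23.9 °C)/2.216 = 230 W/m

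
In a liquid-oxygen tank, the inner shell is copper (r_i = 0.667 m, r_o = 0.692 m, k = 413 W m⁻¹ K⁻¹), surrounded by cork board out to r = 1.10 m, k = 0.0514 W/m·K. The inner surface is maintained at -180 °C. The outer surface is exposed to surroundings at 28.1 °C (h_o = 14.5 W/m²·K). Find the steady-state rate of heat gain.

Q = 249 W

Resistance network (inner→outer):
  R_copper = (1/0.667 − 1/0.692)/(4πk) = 0.05416/(4π·413) = 1.044×10^-5 K/W
  R_cork board = (1/0.692 − 1/1.10)/(4πk) = 0.5360/(4π·0.0514) = 0.8298 K/W
  R_conv,out = 1/(4πr²h) = 1/(4π·1.10²·14.5) = 0.004536 K/W
ΣR = 1.044×10^-5 + 0.8298 + 0.004536 = 0.8343 K/W
Q = ΔT/ΣR = (-180 °C − 28.1 °C)/0.8343 = -249 W
(Negative Q ⇒ heat flows inward; heat gain = 249 W.)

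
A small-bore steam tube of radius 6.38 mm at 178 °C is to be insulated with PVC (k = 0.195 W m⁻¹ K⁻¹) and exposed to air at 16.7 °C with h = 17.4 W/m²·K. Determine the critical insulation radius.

For a cylinder, r_cr = k_ins/h = 0.195/17.4 = 0.0112 m = 1.12 cm

r_cr = 1.12 cm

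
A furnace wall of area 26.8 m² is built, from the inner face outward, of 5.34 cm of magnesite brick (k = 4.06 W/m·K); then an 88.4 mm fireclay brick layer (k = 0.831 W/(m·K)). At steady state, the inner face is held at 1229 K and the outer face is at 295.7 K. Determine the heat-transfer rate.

Treat each layer as a resistance in series:
  R_magnesite brick = L/(kA) = 0.0534/(4.06·26.8) = 4.908×10^-4 K/W
  R_fireclay brick = L/(kA) = 0.0884/(0.831·26.8) = 0.003969 K/W
ΣR = 4.908×10^-4 + 0.003969 = 0.004460 K/W
Q = ΔT/ΣR = (1229 K − 295.7 K)/0.004460 = 2.09×10^5 W

Q = 2.09×10^5 W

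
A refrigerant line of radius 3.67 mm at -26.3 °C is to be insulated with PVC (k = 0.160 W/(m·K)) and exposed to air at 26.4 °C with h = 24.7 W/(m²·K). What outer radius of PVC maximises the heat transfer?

For a cylinder, r_cr = k_ins/h = 0.160/24.7 = 0.00648 m = 0.648 cm

r_cr = 0.648 cm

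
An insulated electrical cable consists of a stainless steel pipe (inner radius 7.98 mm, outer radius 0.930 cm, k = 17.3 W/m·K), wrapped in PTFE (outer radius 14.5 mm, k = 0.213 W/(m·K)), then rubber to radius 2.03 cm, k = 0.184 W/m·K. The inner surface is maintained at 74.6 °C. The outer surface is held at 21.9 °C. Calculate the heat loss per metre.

Treat each layer as a resistance in series:
  R'_stainless steel = ln(0.00930/0.00798)/(2πk) = 0.1531/(2π·17.3) = 0.001408 m·K/W
  R'_PTFE = ln(0.0145/0.00930)/(2πk) = 0.4441/(2π·0.213) = 0.3319 m·K/W
  R'_rubber = ln(0.0203/0.0145)/(2πk) = 0.3365/(2π·0.184) = 0.2910 m·K/W
ΣR = 0.001408 + 0.3319 + 0.2910 = 0.6243 m·K/W
Q' = ΔT/ΣR = (74.6 °C − 21.9 °C)/0.6243 = 84.4 W/m

Q' = 84.4 W/m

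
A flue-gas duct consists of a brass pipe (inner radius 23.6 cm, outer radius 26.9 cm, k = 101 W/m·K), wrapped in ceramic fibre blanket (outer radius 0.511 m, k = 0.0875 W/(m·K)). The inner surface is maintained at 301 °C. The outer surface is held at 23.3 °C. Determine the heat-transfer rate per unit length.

Q' = 238 W/m

Series thermal resistances, inner to outer:
  R'_brass = ln(0.269/0.236)/(2πk) = 0.1309/(2π·101) = 2.062×10^-4 m·K/W
  R'_ceramic fibre blanket = ln(0.511/0.269)/(2πk) = 0.6417/(2π·0.0875) = 1.167 m·K/W
ΣR = 2.062×10^-4 + 1.167 = 1.167 m·K/W
Q' = ΔT/ΣR = (301 °C − 23.3 °C)/1.167 = 238 W/m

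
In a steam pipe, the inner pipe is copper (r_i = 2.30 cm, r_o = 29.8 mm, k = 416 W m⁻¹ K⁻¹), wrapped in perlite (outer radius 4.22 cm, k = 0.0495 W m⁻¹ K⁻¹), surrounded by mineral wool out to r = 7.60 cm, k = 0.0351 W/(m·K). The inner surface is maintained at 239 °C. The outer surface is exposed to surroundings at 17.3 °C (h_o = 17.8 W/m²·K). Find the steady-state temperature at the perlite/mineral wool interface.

T = 175 °C

Treat each layer as a resistance in series:
  R'_copper = ln(0.0298/0.0230)/(2πk) = 0.2590/(2π·416) = 9.909×10^-5 m·K/W
  R'_perlite = ln(0.0422/0.0298)/(2πk) = 0.3479/(2π·0.0495) = 1.119 m·K/W
  R'_mineral wool = ln(0.0760/0.0422)/(2πk) = 0.5883/(2π·0.0351) = 2.668 m·K/W
  R'_conv,out = 1/(2πr h) = 1/(2π·0.0760·17.8) = 0.1176 m·K/W
ΣR = 9.909×10^-5 + 1.119 + 2.668 + 0.1176 = 3.905 m·K/W
Q' = ΔT/ΣR = (239 °C − 17.3 °C)/3.905 = 56.77 W/m
From the inner boundary to the perlite/mineral wool interface, ΣR_partial = 1.119 m·K/W.
T_interface = T_in − Q'·ΣR_partial = 239 °C − (56.77)(1.119) = 175 °C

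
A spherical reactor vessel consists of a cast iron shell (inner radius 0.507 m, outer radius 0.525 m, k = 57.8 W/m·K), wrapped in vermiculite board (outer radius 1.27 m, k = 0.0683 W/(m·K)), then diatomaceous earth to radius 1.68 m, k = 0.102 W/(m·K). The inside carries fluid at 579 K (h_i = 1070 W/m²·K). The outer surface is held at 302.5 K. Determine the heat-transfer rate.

Series thermal resistances, inner to outer:
  R_conv,in = 1/(4πr²h) = 1/(4π·0.507²·1070) = 2.893×10^-4 K/W
  R_cast iron = (1/0.507 − 1/0.525)/(4πk) = 0.06762/(4π·57.8) = 9.310×10^-5 K/W
  R_vermiculite board = (1/0.525 − 1/1.27)/(4πk) = 1.117/(4π·0.0683) = 1.302 K/W
  R_diatomaceous earth = (1/1.27 − 1/1.68)/(4πk) = 0.1922/(4π·0.102) = 0.1499 K/W
ΣR = 2.893×10^-4 + 9.310×10^-5 + 1.302 + 0.1499 = 1.452 K/W
Q = ΔT/ΣR = (579 K − 302.5 K)/1.452 = 190 W

Q = 190 W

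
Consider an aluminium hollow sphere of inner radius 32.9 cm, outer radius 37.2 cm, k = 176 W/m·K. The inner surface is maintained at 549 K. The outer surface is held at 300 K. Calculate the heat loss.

Q = 1.57×10^6 W

Q = 4πk·ΔT/(1/r₁ − 1/r₂) = 4π × 176 × 249 / (1/0.329 − 1/0.372) = 1.57×10^6 W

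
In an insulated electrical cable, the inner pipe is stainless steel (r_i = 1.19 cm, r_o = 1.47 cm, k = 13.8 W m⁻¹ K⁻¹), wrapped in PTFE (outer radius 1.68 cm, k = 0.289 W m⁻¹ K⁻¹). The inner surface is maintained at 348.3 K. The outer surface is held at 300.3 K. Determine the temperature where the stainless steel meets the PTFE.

Resistance network (inner→outer):
  R'_stainless steel = ln(0.0147/0.0119)/(2πk) = 0.2113/(2π·13.8) = 0.002437 m·K/W
  R'_PTFE = ln(0.0168/0.0147)/(2πk) = 0.1335/(2π·0.289) = 0.07354 m·K/W
ΣR = 0.002437 + 0.07354 = 0.07598 m·K/W
Q' = ΔT/ΣR = (348.3 K − 300.3 K)/0.07598 = 631.7 W/m
From the inner boundary to the stainless steel/PTFE interface, ΣR_partial = 0.002437 m·K/W.
T_interface = T_in − Q'·ΣR_partial = 348.3 K − (631.7)(0.002437) = 346.8 K

T = 346.8 K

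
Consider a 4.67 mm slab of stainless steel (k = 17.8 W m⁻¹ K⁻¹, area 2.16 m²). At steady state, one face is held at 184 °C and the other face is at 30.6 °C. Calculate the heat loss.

Q = kA·ΔT/L = 17.8 × 2.16 × |184 °C − 30.6 °C| / 0.00467 = 1.26×10^6 W

Q = 1260 kW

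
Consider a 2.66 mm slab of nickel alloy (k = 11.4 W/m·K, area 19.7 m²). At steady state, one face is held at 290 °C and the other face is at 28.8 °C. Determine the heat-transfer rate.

Q = kA·ΔT/L = 11.4 × 19.7 × |290 °C − 28.8 °C| / 0.00266 = 2.21×10^7 W

Q = 22100 kW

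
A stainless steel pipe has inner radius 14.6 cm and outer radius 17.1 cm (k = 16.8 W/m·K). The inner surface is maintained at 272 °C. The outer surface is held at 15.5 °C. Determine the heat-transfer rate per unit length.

Q' = 171 kW/m

Q' = 2πk·ΔT/ln(r₂/r₁) = 2π × 16.8 × 256.5 / ln(0.171/0.146) = 1.71×10^5 W/m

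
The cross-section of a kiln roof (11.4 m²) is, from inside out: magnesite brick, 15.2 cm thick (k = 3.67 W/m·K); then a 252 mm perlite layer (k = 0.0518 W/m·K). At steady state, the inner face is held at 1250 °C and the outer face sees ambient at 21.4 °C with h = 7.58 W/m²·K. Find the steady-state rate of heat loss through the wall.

Q = 2780 W

Resistance network (inner→outer):
  R_magnesite brick = L/(kA) = 0.152/(3.67·11.4) = 0.003633 K/W
  R_perlite = L/(kA) = 0.252/(0.0518·11.4) = 0.4267 K/W
  R_conv,out = 1/(hA) = 1/(7.58·11.4) = 0.01157 K/W
ΣR = 0.003633 + 0.4267 + 0.01157 = 0.4419 K/W
Q = ΔT/ΣR = (1250 °C − 21.4 °C)/0.4419 = 2780 W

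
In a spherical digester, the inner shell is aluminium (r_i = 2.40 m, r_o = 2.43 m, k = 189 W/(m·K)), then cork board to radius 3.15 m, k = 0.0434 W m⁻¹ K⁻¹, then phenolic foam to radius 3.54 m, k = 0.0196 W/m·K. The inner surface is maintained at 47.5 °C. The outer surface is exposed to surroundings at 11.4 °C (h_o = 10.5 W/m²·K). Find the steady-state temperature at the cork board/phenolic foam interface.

T = 27.7 °C

Treat each layer as a resistance in series:
  R_aluminium = (1/2.40 − 1/2.43)/(4πk) = 0.005144/(4π·189) = 2.166×10^-6 K/W
  R_cork board = (1/2.43 − 1/3.15)/(4πk) = 0.09406/(4π·0.0434) = 0.1725 K/W
  R_phenolic foam = (1/3.15 − 1/3.54)/(4πk) = 0.03497/(4π·0.0196) = 0.1420 K/W
  R_conv,out = 1/(4πr²h) = 1/(4π·3.54²·10.5) = 6.048×10^-4 K/W
ΣR = 2.166×10^-6 + 0.1725 + 0.1420 + 6.048×10^-4 = 0.3151 K/W
Q = ΔT/ΣR = (47.5 °C − 11.4 °C)/0.3151 = 114.6 W
From the inner boundary to the cork board/phenolic foam interface, ΣR_partial = 0.1725 K/W.
T_interface = T_in − Q·ΣR_partial = 47.5 °C − (114.6)(0.1725) = 27.7 °C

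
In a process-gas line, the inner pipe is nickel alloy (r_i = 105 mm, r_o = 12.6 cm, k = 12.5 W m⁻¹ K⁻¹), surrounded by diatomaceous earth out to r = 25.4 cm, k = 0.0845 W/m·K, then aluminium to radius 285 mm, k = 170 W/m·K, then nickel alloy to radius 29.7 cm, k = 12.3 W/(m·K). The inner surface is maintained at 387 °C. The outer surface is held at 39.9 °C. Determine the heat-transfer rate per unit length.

Q' = 262 W/m

Resistance network (inner→outer):
  R'_nickel alloy = ln(0.126/0.105)/(2πk) = 0.1823/(2π·12.5) = 0.002321 m·K/W
  R'_diatomaceous earth = ln(0.254/0.126)/(2πk) = 0.7011/(2π·0.0845) = 1.320 m·K/W
  R'_aluminium = ln(0.285/0.254)/(2πk) = 0.1152/(2π·170) = 1.078×10^-4 m·K/W
  R'_nickel alloy = ln(0.297/0.285)/(2πk) = 0.04124/(2π·12.3) = 5.337×10^-4 m·K/W
ΣR = 0.002321 + 1.320 + 1.078×10^-4 + 5.337×10^-4 = 1.323 m·K/W
Q' = ΔT/ΣR = (387 °C − 39.9 °C)/1.323 = 262 W/m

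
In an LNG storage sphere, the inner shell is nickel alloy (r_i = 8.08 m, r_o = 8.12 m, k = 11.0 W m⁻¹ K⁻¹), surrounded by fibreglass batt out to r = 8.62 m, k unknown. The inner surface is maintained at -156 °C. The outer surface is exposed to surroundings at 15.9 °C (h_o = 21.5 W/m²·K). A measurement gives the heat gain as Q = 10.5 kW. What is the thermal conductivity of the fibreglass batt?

k = 0.0348 W/m·K

ΣR = ΔT/Q = |-156 − 15.9|/10500 = 0.01637 K/W
Known resistances:
  R_nickel alloy = (1/8.08 − 1/8.12)/(4πk) = 6.097×10^-4/(4π·11.0) = 4.411×10^-6 K/W
  R_conv,out = 1/(4πr²h) = 1/(4π·8.62²·21.5) = 4.981×10^-5 K/W
R_fibreglass batt = ΣR − ΣR_known = 0.01637 − 5.422×10^-5 = 0.01632 K/W
(1/r₁−1/r₂)/(4πk) = 0.01632 ⇒ k = 0.007143/(4π·0.01632) = 0.0348 W/m·K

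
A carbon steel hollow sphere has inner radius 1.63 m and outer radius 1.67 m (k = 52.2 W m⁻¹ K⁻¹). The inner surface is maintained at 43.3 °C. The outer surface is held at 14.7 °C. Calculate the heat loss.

Q = 4πk·ΔT/(1/r₁ − 1/r₂) = 4π × 52.2 × 28.6 / (1/1.63 − 1/1.67) = 1.28×10^6 W

Q = 1280 kW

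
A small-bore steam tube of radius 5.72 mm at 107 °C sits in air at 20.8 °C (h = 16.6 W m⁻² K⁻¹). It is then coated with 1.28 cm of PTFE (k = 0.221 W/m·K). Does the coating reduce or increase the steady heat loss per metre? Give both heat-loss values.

Critical radius for a cylinder: r_cr = k/h = 0.0133 m = 1.33 cm.
Outer radius after coating: r₂ = 0.00572 + 0.0128 = 0.01852 m.
r₁ < r_cr < r₂: heat loss rises to a maximum at r_cr then falls. Whether the coating helps depends on whether Q(r₂) has dropped back below Q(r₁).
Bare: R = 1/(2πr₁h) = 1.676 m·K/W; Q = 86.2/1.676 = 51.4 W/m.
Coated: R = R_cond + R_conv = 1.364 m·K/W; Q = 86.2/1.364 = 63.2 W/m.

increases: 51.4 → 63.2 W/m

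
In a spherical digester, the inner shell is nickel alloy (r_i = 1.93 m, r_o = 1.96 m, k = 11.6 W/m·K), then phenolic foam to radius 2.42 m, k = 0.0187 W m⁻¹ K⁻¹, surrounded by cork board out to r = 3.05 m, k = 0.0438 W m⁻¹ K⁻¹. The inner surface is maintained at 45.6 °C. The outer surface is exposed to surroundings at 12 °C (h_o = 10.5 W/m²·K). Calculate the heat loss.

Q = 59.1 W

Series thermal resistances, inner to outer:
  R_nickel alloy = (1/1.93 − 1/1.96)/(4πk) = 0.007931/(4π·11.6) = 5.441×10^-5 K/W
  R_phenolic foam = (1/1.96 − 1/2.42)/(4πk) = 0.09698/(4π·0.0187) = 0.4127 K/W
  R_cork board = (1/2.42 − 1/3.05)/(4πk) = 0.08535/(4π·0.0438) = 0.1551 K/W
  R_conv,out = 1/(4πr²h) = 1/(4π·3.05²·10.5) = 8.147×10^-4 K/W
ΣR = 5.441×10^-5 + 0.4127 + 0.1551 + 8.147×10^-4 = 0.5687 K/W
Q = ΔT/ΣR = (45.6 °C − 12 °C)/0.5687 = 59.1 W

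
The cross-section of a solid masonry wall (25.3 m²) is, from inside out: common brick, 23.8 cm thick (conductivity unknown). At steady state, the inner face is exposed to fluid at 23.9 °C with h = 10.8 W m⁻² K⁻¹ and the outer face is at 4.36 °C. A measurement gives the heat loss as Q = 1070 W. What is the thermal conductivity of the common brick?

ΣR = ΔT/Q = |23.9 − 4.36|/1070 = 0.01826 K/W
Known resistances:
  R_conv,in = 1/(hA) = 1/(10.8·25.3) = 0.003660 K/W
R_common brick = ΣR − ΣR_known = 0.01826 − 0.003660 = 0.01460 K/W
L/(kA) = 0.01460 ⇒ k = 0.238/(0.01460·25.3) = 0.644 W/m·K

k = 0.644 W/m·K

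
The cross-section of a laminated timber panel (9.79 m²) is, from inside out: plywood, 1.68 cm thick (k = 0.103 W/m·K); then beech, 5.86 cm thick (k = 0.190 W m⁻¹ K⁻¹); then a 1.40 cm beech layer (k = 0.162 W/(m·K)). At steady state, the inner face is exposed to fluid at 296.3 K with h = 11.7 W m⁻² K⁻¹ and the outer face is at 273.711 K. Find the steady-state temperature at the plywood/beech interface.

T = 287.6 K

Resistance network (inner→outer):
  R_conv,in = 1/(hA) = 1/(11.7·9.79) = 0.008730 K/W
  R_plywood = L/(kA) = 0.0168/(0.103·9.79) = 0.01666 K/W
  R_beech = L/(kA) = 0.0586/(0.190·9.79) = 0.03150 K/W
  R_beech = L/(kA) = 0.0140/(0.162·9.79) = 0.008827 K/W
ΣR = 0.008730 + 0.01666 + 0.03150 + 0.008827 = 0.06572 K/W
Q = ΔT/ΣR = (296.3 K − 273.711 K)/0.06572 = 343.7 W
From the inner boundary to the plywood/beech interface, ΣR_partial = 0.02539 K/W.
T_interface = T_in − Q·ΣR_partial = 296.3 K − (343.7)(0.02539) = 287.6 K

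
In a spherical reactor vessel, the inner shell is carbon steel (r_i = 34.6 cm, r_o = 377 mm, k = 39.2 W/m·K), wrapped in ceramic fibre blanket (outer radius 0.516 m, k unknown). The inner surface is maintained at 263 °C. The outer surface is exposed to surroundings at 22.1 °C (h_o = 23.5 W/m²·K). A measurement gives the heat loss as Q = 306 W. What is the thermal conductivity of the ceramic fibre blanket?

ΣR = ΔT/Q = |263 − 22.1|/306 = 0.7873 K/W
Known resistances:
  R_carbon steel = (1/0.346 − 1/0.377)/(4πk) = 0.2377/(4π·39.2) = 4.824×10^-4 K/W
  R_conv,out = 1/(4πr²h) = 1/(4π·0.516²·23.5) = 0.01272 K/W
R_ceramic fibre blanket = ΣR − ΣR_known = 0.7873 − 0.01320 = 0.7741 K/W
(1/r₁−1/r₂)/(4πk) = 0.7741 ⇒ k = 0.7145/(4π·0.7741) = 0.0735 W/m·K

k = 0.0735 W/m·K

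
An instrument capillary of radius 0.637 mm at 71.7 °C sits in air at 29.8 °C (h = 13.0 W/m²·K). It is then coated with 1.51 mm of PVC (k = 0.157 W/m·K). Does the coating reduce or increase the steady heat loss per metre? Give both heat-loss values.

Critical radius for a cylinder: r_cr = k/h = 0.0121 m = 1.21 cm.
Outer radius after coating: r₂ = 6.37×10^-4 + 0.00151 = 0.002147 m.
Since r₁ < r_cr and r₂ ≤ r_cr, the coating moves toward the maximum at r_cr — heat loss rises.
Bare: R = 1/(2πr₁h) = 19.22 m·K/W; Q = 41.9/19.22 = 2.18 W/m.
Coated: R = R_cond + R_conv = 6.934 m·K/W; Q = 41.9/6.934 = 6.04 W/m.

increases: 2.18 → 6.04 W/m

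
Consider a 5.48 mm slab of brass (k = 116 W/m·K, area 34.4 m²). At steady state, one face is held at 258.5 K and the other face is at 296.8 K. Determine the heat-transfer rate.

Q = 27900 kW

Q = kA·ΔT/L = 116 × 34.4 × |258.5 K − 296.8 K| / 0.00548 = 2.79×10^7 W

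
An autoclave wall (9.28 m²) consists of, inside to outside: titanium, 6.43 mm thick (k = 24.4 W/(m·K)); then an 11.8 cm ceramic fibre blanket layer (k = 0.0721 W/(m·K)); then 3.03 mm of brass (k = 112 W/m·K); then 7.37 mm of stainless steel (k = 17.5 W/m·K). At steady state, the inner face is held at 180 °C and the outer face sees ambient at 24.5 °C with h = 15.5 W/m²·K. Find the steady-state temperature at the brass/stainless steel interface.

T = 30.4 °C

Resistance network (inner→outer):
  R_titanium = L/(kA) = 0.00643/(24.4·9.28) = 2.840×10^-5 K/W
  R_ceramic fibre blanket = L/(kA) = 0.118/(0.0721·9.28) = 0.1764 K/W
  R_brass = L/(kA) = 0.00303/(112·9.28) = 2.915×10^-6 K/W
  R_stainless steel = L/(kA) = 0.00737/(17.5·9.28) = 4.538×10^-5 K/W
  R_conv,out = 1/(hA) = 1/(15.5·9.28) = 0.006952 K/W
ΣR = 2.840×10^-5 + 0.1764 + 2.915×10^-6 + 4.538×10^-5 + 0.006952 = 0.1834 K/W
Q = ΔT/ΣR = (180 °C − 24.5 °C)/0.1834 = 847.9 W
From the inner boundary to the brass/stainless steel interface, ΣR_partial = 0.1764 K/W.
T_interface = T_in − Q·ΣR_partial = 180 °C − (847.9)(0.1764) = 30.4 °C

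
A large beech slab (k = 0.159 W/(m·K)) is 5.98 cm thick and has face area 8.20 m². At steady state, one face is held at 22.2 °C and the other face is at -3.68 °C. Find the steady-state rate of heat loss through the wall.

Q = kA·ΔT/L = 0.159 × 8.20 × |22.2 °C − -3.68 °C| / 0.0598 = 564 W

Q = 564 W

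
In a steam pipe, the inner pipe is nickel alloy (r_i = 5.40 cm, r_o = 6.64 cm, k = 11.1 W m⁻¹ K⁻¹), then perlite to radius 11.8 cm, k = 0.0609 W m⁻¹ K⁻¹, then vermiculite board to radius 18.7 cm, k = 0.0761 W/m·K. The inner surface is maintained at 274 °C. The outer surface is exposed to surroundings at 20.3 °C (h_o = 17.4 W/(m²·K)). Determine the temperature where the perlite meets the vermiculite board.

T = 122 °C

Resistance network (inner→outer):
  R'_nickel alloy = ln(0.0664/0.0540)/(2πk) = 0.2067/(2π·11.1) = 0.002964 m·K/W
  R'_perlite = ln(0.118/0.0664)/(2πk) = 0.5750/(2π·0.0609) = 1.503 m·K/W
  R'_vermiculite board = ln(0.187/0.118)/(2πk) = 0.4604/(2π·0.0761) = 0.9629 m·K/W
  R'_conv,out = 1/(2πr h) = 1/(2π·0.187·17.4) = 0.04891 m·K/W
ΣR = 0.002964 + 1.503 + 0.9629 + 0.04891 = 2.518 m·K/W
Q' = ΔT/ΣR = (274 °C − 20.3 °C)/2.518 = 100.8 W/m
From the inner boundary to the perlite/vermiculite board interface, ΣR_partial = 1.506 m·K/W.
T_interface = T_in − Q'·ΣR_partial = 274 °C − (100.8)(1.506) = 122 °C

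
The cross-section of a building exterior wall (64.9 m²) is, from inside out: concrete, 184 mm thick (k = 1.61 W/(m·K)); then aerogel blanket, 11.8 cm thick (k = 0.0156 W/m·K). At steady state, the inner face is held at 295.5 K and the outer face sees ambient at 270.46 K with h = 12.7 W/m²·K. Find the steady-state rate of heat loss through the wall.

Treat each layer as a resistance in series:
  R_concrete = L/(kA) = 0.184/(1.61·64.9) = 0.001761 K/W
  R_aerogel blanket = L/(kA) = 0.118/(0.0156·64.9) = 0.1166 K/W
  R_conv,out = 1/(hA) = 1/(12.7·64.9) = 0.001213 K/W
ΣR = 0.001761 + 0.1166 + 0.001213 = 0.1196 K/W
Q = ΔT/ΣR = (295.5 K − 270.46 K)/0.1196 = 209 W

Q = 209 W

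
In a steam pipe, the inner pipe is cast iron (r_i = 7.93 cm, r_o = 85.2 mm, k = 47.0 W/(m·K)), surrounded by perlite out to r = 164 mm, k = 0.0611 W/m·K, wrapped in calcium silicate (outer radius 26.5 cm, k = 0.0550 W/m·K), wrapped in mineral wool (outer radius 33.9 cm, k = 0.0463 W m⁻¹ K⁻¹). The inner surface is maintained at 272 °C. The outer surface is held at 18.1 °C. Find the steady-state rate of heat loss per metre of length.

Q' = 64.4 W/m

Series thermal resistances, inner to outer:
  R'_cast iron = ln(0.0852/0.0793)/(2πk) = 0.07176/(2π·47.0) = 2.430×10^-4 m·K/W
  R'_perlite = ln(0.164/0.0852)/(2πk) = 0.6549/(2π·0.0611) = 1.706 m·K/W
  R'_calcium silicate = ln(0.265/0.164)/(2πk) = 0.4799/(2π·0.0550) = 1.389 m·K/W
  R'_mineral wool = ln(0.339/0.265)/(2πk) = 0.2463/(2π·0.0463) = 0.8465 m·K/W
ΣR = 2.430×10^-4 + 1.706 + 1.389 + 0.8465 = 3.942 m·K/W
Q' = ΔT/ΣR = (272 °C − 18.1 °C)/3.942 = 64.4 W/m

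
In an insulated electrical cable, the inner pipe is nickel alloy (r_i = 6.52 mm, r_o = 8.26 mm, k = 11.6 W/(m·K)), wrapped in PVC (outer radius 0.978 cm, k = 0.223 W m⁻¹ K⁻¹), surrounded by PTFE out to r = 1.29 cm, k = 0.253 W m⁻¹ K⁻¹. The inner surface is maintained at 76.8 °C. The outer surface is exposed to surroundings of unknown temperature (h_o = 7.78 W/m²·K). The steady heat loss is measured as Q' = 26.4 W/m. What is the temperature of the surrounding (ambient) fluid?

T_out = 27.1 °C

Sum the resistances:
  R'_nickel alloy = ln(0.00826/0.00652)/(2πk) = 0.2366/(2π·11.6) = 0.003246 m·K/W
  R'_PVC = ln(0.00978/0.00826)/(2πk) = 0.1689/(2π·0.223) = 0.1206 m·K/W
  R'_PTFE = ln(0.0129/0.00978)/(2πk) = 0.2769/(2π·0.253) = 0.1742 m·K/W
  R'_conv,out = 1/(2πr h) = 1/(2π·0.0129·7.78) = 1.586 m·K/W
ΣR = 1.884 m·K/W
ΔT = Q'·ΣR = 26.4 × 1.884 = 49.74 K
Heat flows outward, so T_out = T_in − ΔT = 76.8 − 49.74 = 27.1 °C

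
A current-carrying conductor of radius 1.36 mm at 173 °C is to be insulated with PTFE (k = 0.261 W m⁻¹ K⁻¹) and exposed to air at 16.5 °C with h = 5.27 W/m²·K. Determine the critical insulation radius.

r_cr = 4.95 cm

For a cylinder, r_cr = k_ins/h = 0.261/5.27 = 0.0495 m = 4.95 cm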